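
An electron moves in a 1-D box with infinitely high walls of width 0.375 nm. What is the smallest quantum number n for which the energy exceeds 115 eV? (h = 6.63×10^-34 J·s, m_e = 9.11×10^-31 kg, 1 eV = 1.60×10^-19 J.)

n = 7

E_1 = h²/(8m_eL²) = 4.289×10^-19 J = 2.681 eV.
Need n² > 115/2.681 = 42.89, i.e. n > 6.549.
The smallest integer satisfying this is n = 7.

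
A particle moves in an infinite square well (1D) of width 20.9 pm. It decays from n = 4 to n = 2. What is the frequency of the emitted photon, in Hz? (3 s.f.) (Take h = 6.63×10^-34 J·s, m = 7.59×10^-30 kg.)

f = 3.00×10^17 Hz

E_1 = h²/(8mL²) = 1.657×10^-17 J and ΔE = (4² − 2²)E_1 = 1.988×10^-16 J.
f = ΔE/h = 1.988×10^-16/6.63×10^-34 = 3.00×10^17 Hz.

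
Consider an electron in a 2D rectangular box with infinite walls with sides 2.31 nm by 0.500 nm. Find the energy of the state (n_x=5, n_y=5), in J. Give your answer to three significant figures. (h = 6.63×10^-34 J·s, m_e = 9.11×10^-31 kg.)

For a 2D rectangular well E = (h²/8m_e)·Σ n_i²/L_i² = (6.63×10^-34)²/(8·9.11×10^-31) · [5²/(2.31 nm)² + 5²/(0.500 nm)²].
Evaluating gives E = 6.31×10^-18 J.

E = 6.31×10^-18 J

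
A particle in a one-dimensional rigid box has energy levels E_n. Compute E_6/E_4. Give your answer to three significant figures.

2.25

E_n ∝ n², so E_6/E_4 = 6²/4² = 36/16 = 2.25.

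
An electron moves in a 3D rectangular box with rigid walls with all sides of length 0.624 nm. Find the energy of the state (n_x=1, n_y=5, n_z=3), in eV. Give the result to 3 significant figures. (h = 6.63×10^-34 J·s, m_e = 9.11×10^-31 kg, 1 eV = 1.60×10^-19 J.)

E = 33.9 eV

For a 3D rectangular well E = (h²/8m_e)·Σ n_i²/L_i² = (6.63×10^-34)²/(8·9.11×10^-31) · [1²/(0.624 nm)² + 5²/(0.624 nm)² + 3²/(0.624 nm)²].
Evaluating gives E = 5.421×10^-18 J = 33.9 eV.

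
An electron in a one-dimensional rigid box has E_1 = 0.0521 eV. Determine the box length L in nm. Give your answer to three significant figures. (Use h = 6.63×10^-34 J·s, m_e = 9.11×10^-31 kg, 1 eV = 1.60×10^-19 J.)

From E_n = n²h²/(8m_eL²), L = n·h/√(8m_eE_n).
E_1 = 0.0521 eV = 8.336×10^-21 J, so L = 1·6.63×10^-34/√(8·9.11×10^-31·8.336×10^-21) = 2.69×10^-9 m = 2.69 nm.

L = 2.69 nm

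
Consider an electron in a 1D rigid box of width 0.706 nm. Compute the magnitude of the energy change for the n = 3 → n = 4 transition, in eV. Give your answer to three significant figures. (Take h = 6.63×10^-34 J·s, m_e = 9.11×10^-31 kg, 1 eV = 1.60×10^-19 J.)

|ΔE| = 5.29 eV

E_1 = h²/(8m_eL²) = 1.210×10^-19 J.
|ΔE| = |3² − 4²|·E_1 = 7·1.210×10^-19 J = 8.470×10^-19 J = 5.29 eV.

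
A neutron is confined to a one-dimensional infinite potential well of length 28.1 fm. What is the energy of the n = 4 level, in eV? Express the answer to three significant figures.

For an infinite well E_n = n²h²/(8m_nL²), so E_1 = h²/(8m_nL²) = (6.626×10^-34)²/(8·1.675×10^-27·(2.81×10^-14 m)²) = 4.149×10^-14 J.
Then E_4 = 4²·E_1 = 16·4.149×10^-14 J = 6.638×10^-13 J.
Converting, E_4 = 6.638×10^-13 J / (1.602×10^-19 J/eV) = 4.14×10^6 eV.

E_4 = 4.14×10^6 eV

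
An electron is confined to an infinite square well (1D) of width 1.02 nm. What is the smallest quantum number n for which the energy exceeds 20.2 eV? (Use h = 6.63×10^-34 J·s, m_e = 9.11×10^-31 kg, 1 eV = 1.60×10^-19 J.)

E_1 = h²/(8m_eL²) = 5.797×10^-20 J = 0.3623 eV.
Need n² > 20.2/0.3623 = 55.75, i.e. n > 7.467.
The smallest integer satisfying this is n = 8.

n = 8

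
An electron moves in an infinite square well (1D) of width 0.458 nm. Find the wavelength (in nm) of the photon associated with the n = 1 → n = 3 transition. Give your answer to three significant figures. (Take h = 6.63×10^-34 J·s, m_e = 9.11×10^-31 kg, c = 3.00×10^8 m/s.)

E_1 = h²/(8m_eL²) = 2.875×10^-19 J, so ΔE = (3² − 1²)E_1 = 2.300×10^-18 J.
λ = hc/ΔE = (6.63×10^-34·3.00×10^8)/2.300×10^-18 = 8.65×10^-8 m = 86.5 nm.

λ = 86.5 nm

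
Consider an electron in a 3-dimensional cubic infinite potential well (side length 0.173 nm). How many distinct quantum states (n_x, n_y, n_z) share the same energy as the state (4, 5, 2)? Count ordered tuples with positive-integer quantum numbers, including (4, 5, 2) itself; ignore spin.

degeneracy = 6

The level has n_x² + n_y² + n_z² = 45. The ordered positive-integer solutions are (2, 4, 5), (2, 5, 4), (4, 2, 5), (4, 5, 2), (5, 2, 4), (5, 4, 2).
That gives 6 states.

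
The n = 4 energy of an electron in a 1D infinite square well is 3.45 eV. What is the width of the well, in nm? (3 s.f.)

From E_n = n²h²/(8m_eL²), L = n·h/√(8m_eE_n).
E_4 = 3.45 eV = 5.527×10^-19 J, so L = 4·6.626×10^-34/√(8·9.109×10^-31·5.527×10^-19) = 1.32×10^-9 m = 1.32 nm.

L = 1.32 nm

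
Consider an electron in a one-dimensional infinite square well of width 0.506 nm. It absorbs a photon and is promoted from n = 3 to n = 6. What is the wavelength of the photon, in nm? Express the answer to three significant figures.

E_1 = h²/(8m_eL²) = 2.353×10^-19 J, so ΔE = (6² − 3²)E_1 = 6.353×10^-18 J.
λ = hc/ΔE = (6.626×10^-34·2.998×10^8)/6.353×10^-18 = 3.13×10^-8 m = 31.3 nm.

λ = 31.3 nm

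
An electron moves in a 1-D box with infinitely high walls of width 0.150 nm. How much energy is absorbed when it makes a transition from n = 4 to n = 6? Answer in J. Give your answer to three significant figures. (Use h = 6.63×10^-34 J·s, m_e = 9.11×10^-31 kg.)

|ΔE| = 5.36×10^-17 J

E_1 = h²/(8m_eL²) = 2.681×10^-18 J.
|ΔE| = |4² − 6²|·E_1 = 20·2.681×10^-18 J = 5.36×10^-17 J.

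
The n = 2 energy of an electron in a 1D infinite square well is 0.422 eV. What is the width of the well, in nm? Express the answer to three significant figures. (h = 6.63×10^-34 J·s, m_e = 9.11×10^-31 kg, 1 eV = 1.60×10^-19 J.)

From E_n = n²h²/(8m_eL²), L = n·h/√(8m_eE_n).
E_2 = 0.422 eV = 6.752×10^-20 J, so L = 2·6.63×10^-34/√(8·9.11×10^-31·6.752×10^-20) = 1.89×10^-9 m = 1.89 nm.

L = 1.89 nm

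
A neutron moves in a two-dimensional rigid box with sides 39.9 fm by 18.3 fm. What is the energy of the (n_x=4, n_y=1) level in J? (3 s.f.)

E = 4.27×10^-13 J

For a 2D rectangular well E = (h²/8m_n)·Σ n_i²/L_i² = (6.626×10^-34)²/(8·1.675×10^-27) · [4²/(39.9 fm)² + 1²/(18.3 fm)²].
Evaluating gives E = 4.27×10^-13 J.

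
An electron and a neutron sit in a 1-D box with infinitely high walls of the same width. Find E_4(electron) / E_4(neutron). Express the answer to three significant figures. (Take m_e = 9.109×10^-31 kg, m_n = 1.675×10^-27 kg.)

E_n ∝ 1/m at fixed n and L, so the ratio is m_n/m_e = 1.675×10^-27/9.109×10^-31 = 1.84×10^3.

1.84×10^3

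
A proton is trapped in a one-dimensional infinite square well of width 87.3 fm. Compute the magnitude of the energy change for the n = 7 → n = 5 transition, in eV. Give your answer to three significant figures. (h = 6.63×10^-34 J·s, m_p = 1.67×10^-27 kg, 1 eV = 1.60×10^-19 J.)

|ΔE| = 6.48×10^5 eV

E_1 = h²/(8m_pL²) = 4.317×10^-15 J.
|ΔE| = |7² − 5²|·E_1 = 24·4.317×10^-15 J = 1.036×10^-13 J = 6.48×10^5 eV.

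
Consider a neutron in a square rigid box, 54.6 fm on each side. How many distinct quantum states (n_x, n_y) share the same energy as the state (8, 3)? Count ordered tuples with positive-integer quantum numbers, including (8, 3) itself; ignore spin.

The level has n_x² + n_y² = 73. The ordered positive-integer solutions are (3, 8), (8, 3).
That gives 2 states.

degeneracy = 2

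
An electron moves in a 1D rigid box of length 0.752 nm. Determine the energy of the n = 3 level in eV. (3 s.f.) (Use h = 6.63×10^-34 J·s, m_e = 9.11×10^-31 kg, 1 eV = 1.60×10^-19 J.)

E_3 = 6.00 eV

For an infinite well E_n = n²h²/(8m_eL²), so E_1 = h²/(8m_eL²) = (6.63×10^-34)²/(8·9.11×10^-31·(7.52×10^-10 m)²) = 1.067×10^-19 J.
Then E_3 = 3²·E_1 = 9·1.067×10^-19 J = 9.603×10^-19 J.
Converting, E_3 = 9.603×10^-19 J / (1.60×10^-19 J/eV) = 6.00 eV.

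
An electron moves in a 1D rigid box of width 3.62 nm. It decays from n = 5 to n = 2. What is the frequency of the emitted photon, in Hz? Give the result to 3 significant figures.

E_1 = h²/(8m_eL²) = 4.598×10^-21 J and ΔE = (5² − 2²)E_1 = 9.656×10^-20 J.
f = ΔE/h = 9.656×10^-20/6.626×10^-34 = 1.46×10^14 Hz.

f = 1.46×10^14 Hz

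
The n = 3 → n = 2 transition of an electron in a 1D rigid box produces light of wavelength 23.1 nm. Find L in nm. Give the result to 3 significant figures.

L = 0.187 nm

The photon carries ΔE = hc/λ = 6.626×10^-34·2.998×10^8/2.31×10^-8 m = 8.599×10^-18 J.
Since ΔE = (3² − 2²)E_1, E_1 = 1.720×10^-18 J, and L = h/√(8m_eE_1) = 1.87×10^-10 m = 0.187 nm.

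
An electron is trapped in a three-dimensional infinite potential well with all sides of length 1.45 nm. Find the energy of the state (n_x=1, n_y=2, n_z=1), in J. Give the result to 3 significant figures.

For a 3D rectangular well E = (h²/8m_e)·Σ n_i²/L_i² = (6.626×10^-34)²/(8·9.109×10^-31) · [1²/(1.45 nm)² + 2²/(1.45 nm)² + 1²/(1.45 nm)²].
Evaluating gives E = 1.72×10^-19 J.

E = 1.72×10^-19 J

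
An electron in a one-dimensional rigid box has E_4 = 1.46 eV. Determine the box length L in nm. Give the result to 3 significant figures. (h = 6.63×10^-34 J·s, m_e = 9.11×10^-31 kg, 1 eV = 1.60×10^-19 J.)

From E_n = n²h²/(8m_eL²), L = n·h/√(8m_eE_n).
E_4 = 1.46 eV = 2.336×10^-19 J, so L = 4·6.63×10^-34/√(8·9.11×10^-31·2.336×10^-19) = 2.03×10^-9 m = 2.03 nm.

L = 2.03 nm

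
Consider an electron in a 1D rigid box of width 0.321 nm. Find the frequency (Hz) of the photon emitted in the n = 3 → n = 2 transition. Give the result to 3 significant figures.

f = 4.41×10^15 Hz

E_1 = h²/(8m_eL²) = 5.847×10^-19 J and ΔE = (3² − 2²)E_1 = 2.923×10^-18 J.
f = ΔE/h = 2.923×10^-18/6.626×10^-34 = 4.41×10^15 Hz.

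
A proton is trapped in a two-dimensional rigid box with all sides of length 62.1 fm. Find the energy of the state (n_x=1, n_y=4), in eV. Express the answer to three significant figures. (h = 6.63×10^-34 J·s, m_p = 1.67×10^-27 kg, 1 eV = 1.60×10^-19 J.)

E = 9.06×10^5 eV

For a 2D rectangular well E = (h²/8m_p)·Σ n_i²/L_i² = (6.63×10^-34)²/(8·1.67×10^-27) · [1²/(62.1 fm)² + 4²/(62.1 fm)²].
Evaluating gives E = 1.450×10^-13 J = 9.06×10^5 eV.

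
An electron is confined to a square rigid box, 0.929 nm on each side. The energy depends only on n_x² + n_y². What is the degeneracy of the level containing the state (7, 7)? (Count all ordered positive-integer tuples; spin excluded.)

degeneracy = 1

The level has n_x² + n_y² = 98. The ordered positive-integer solutions are (7, 7).
That gives 1 state.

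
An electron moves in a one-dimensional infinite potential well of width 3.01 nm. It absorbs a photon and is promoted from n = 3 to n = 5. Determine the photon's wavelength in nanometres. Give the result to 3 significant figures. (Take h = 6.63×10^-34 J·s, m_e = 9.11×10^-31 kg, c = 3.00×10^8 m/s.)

E_1 = h²/(8m_eL²) = 6.657×10^-21 J, so ΔE = (5² − 3²)E_1 = 1.065×10^-19 J.
λ = hc/ΔE = (6.63×10^-34·3.00×10^8)/1.065×10^-19 = 1.87×10^-6 m = 1.87×10^3 nm.

λ = 1.87×10^3 nm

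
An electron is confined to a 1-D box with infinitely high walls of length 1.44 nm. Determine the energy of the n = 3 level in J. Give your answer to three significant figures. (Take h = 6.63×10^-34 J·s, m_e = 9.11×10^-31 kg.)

E_3 = 2.62×10^-19 J

For an infinite well E_n = n²h²/(8m_eL²), so E_1 = h²/(8m_eL²) = (6.63×10^-34)²/(8·9.11×10^-31·(1.44×10^-9 m)²) = 2.909×10^-20 J.
Then E_3 = 3²·E_1 = 9·2.909×10^-20 J = 2.62×10^-19 J.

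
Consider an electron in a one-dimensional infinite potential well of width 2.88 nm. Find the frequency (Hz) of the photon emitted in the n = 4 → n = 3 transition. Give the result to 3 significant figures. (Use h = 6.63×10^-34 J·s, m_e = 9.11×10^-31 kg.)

f = 7.68×10^13 Hz

E_1 = h²/(8m_eL²) = 7.272×10^-21 J and ΔE = (4² − 3²)E_1 = 5.090×10^-20 J.
f = ΔE/h = 5.090×10^-20/6.63×10^-34 = 7.68×10^13 Hz.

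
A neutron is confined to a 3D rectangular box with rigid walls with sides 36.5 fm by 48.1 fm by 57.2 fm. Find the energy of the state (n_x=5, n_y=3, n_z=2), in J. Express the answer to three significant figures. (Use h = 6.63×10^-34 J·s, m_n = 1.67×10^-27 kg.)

E = 7.86×10^-13 J

For a 3D rectangular well E = (h²/8m_n)·Σ n_i²/L_i² = (6.63×10^-34)²/(8·1.67×10^-27) · [5²/(36.5 fm)² + 3²/(48.1 fm)² + 2²/(57.2 fm)²].
Evaluating gives E = 7.86×10^-13 J.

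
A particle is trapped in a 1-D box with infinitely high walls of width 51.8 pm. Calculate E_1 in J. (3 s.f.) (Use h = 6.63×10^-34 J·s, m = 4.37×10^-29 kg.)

For an infinite well E_n = n²h²/(8mL²), so E_1 = h²/(8mL²) = (6.63×10^-34)²/(8·4.37×10^-29·(5.18×10^-11 m)²) = 4.686×10^-19 J.

E_1 = 4.69×10^-19 J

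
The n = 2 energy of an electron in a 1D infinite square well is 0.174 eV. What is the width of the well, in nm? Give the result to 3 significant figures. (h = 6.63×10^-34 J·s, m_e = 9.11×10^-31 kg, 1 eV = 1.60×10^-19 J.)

L = 2.94 nm

From E_n = n²h²/(8m_eL²), L = n·h/√(8m_eE_n).
E_2 = 0.174 eV = 2.784×10^-20 J, so L = 2·6.63×10^-34/√(8·9.11×10^-31·2.784×10^-20) = 2.94×10^-9 m = 2.94 nm.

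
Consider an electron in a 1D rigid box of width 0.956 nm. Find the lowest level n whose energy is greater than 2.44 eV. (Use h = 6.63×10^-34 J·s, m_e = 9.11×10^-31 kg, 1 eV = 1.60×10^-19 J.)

E_1 = h²/(8m_eL²) = 6.599×10^-20 J = 0.4124 eV.
Need n² > 2.44/0.4124 = 5.917, i.e. n > 2.432.
The smallest integer satisfying this is n = 3.

n = 3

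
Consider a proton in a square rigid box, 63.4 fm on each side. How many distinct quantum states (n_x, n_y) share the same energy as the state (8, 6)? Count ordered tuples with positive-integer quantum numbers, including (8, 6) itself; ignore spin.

degeneracy = 2

The level has n_x² + n_y² = 100. The ordered positive-integer solutions are (6, 8), (8, 6).
That gives 2 states.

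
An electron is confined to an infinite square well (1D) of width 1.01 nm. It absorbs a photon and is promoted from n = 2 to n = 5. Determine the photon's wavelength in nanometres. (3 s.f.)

E_1 = h²/(8m_eL²) = 5.906×10^-20 J, so ΔE = (5² − 2²)E_1 = 1.240×10^-18 J.
λ = hc/ΔE = (6.626×10^-34·2.998×10^8)/1.240×10^-18 = 1.60×10^-7 m = 160 nm.

λ = 160 nm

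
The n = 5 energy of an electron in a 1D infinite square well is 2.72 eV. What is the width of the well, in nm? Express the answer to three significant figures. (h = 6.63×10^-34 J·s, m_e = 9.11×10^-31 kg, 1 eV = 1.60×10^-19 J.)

L = 1.86 nm

From E_n = n²h²/(8m_eL²), L = n·h/√(8m_eE_n).
E_5 = 2.72 eV = 4.352×10^-19 J, so L = 5·6.63×10^-34/√(8·9.11×10^-31·4.352×10^-19) = 1.86×10^-9 m = 1.86 nm.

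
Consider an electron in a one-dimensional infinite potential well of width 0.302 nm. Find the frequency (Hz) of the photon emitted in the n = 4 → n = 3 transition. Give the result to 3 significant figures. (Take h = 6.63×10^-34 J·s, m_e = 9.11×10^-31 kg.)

E_1 = h²/(8m_eL²) = 6.613×10^-19 J and ΔE = (4² − 3²)E_1 = 4.629×10^-18 J.
f = ΔE/h = 4.629×10^-18/6.63×10^-34 = 6.98×10^15 Hz.

f = 6.98×10^15 Hz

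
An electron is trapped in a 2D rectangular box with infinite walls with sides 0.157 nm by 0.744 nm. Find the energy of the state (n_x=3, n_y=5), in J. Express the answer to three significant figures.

E = 2.47×10^-17 J

For a 2D rectangular well E = (h²/8m_e)·Σ n_i²/L_i² = (6.626×10^-34)²/(8·9.109×10^-31) · [3²/(0.157 nm)² + 5²/(0.744 nm)²].
Evaluating gives E = 2.47×10^-17 J.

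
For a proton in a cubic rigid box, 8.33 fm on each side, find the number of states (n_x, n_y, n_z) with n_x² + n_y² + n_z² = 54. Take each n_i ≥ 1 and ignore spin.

degeneracy = 12

The level has n_x² + n_y² + n_z² = 54. The ordered positive-integer solutions are (1, 2, 7), (1, 7, 2), (2, 1, 7), (2, 5, 5), (2, 7, 1), (3, 3, 6), (3, 6, 3), (5, 2, 5), (5, 5, 2), (6, 3, 3), (7, 1, 2), (7, 2, 1).
That gives 12 states.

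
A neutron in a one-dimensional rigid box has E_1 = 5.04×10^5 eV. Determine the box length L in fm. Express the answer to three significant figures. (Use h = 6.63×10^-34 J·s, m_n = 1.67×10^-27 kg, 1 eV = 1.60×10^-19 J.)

From E_n = n²h²/(8m_nL²), L = n·h/√(8m_nE_n).
E_1 = 5.04×10^5 eV = 8.064×10^-14 J, so L = 1·6.63×10^-34/√(8·1.67×10^-27·8.064×10^-14) = 2.02×10^-14 m = 20.2 fm.

L = 20.2 fm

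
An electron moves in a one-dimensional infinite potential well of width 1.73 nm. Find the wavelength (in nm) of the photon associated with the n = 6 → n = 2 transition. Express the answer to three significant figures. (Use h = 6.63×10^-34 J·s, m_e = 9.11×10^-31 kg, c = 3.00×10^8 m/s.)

E_1 = h²/(8m_eL²) = 2.015×10^-20 J, so ΔE = (6² − 2²)E_1 = 6.448×10^-19 J.
λ = hc/ΔE = (6.63×10^-34·3.00×10^8)/6.448×10^-19 = 3.08×10^-7 m = 308 nm.

λ = 308 nm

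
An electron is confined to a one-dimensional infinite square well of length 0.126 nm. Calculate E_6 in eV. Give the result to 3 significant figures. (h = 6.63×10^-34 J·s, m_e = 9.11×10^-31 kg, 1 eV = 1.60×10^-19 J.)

E_6 = 855 eV

For an infinite well E_n = n²h²/(8m_eL²), so E_1 = h²/(8m_eL²) = (6.63×10^-34)²/(8·9.11×10^-31·(1.26×10^-10 m)²) = 3.799×10^-18 J.
Then E_6 = 6²·E_1 = 36·3.799×10^-18 J = 1.368×10^-16 J.
Converting, E_6 = 1.368×10^-16 J / (1.60×10^-19 J/eV) = 855 eV.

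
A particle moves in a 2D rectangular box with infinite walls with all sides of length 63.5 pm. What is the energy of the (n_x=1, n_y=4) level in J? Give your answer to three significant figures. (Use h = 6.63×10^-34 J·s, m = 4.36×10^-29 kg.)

For a 2D rectangular well E = (h²/8m)·Σ n_i²/L_i² = (6.63×10^-34)²/(8·4.36×10^-29) · [1²/(63.5 pm)² + 4²/(63.5 pm)²].
Evaluating gives E = 5.31×10^-18 J.

E = 5.31×10^-18 J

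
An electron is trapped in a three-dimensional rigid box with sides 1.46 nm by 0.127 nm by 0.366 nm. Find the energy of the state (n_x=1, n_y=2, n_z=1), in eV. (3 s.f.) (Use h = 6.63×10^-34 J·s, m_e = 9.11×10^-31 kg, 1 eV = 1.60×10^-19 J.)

E = 96.5 eV

For a 3D rectangular well E = (h²/8m_e)·Σ n_i²/L_i² = (6.63×10^-34)²/(8·9.11×10^-31) · [1²/(1.46 nm)² + 2²/(0.127 nm)² + 1²/(0.366 nm)²].
Evaluating gives E = 1.544×10^-17 J = 96.5 eV.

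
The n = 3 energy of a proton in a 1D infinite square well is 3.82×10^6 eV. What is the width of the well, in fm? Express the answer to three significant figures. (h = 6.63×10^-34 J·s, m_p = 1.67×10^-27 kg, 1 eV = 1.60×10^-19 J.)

L = 22.0 fm

From E_n = n²h²/(8m_pL²), L = n·h/√(8m_pE_n).
E_3 = 3.82×10^6 eV = 6.112×10^-13 J, so L = 3·6.63×10^-34/√(8·1.67×10^-27·6.112×10^-13) = 2.20×10^-14 m = 22.0 fm.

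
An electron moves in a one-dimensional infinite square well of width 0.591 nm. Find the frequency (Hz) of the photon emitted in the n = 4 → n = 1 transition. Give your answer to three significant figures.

E_1 = h²/(8m_eL²) = 1.725×10^-19 J and ΔE = (4² − 1²)E_1 = 2.587×10^-18 J.
f = ΔE/h = 2.587×10^-18/6.626×10^-34 = 3.90×10^15 Hz.

f = 3.90×10^15 Hz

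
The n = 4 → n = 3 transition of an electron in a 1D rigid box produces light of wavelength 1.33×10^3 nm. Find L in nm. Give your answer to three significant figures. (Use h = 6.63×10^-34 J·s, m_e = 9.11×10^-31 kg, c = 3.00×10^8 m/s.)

The photon carries ΔE = hc/λ = 6.63×10^-34·3.00×10^8/1.33×10^-6 m = 1.495×10^-19 J.
Since ΔE = (4² − 3²)E_1, E_1 = 2.136×10^-20 J, and L = h/√(8m_eE_1) = 1.68×10^-9 m = 1.68 nm.

L = 1.68 nm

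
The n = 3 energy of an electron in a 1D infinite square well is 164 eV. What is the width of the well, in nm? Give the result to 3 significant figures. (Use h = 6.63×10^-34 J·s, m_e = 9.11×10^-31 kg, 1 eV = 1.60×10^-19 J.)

From E_n = n²h²/(8m_eL²), L = n·h/√(8m_eE_n).
E_3 = 164 eV = 2.624×10^-17 J, so L = 3·6.63×10^-34/√(8·9.11×10^-31·2.624×10^-17) = 1.44×10^-10 m = 0.144 nm.

L = 0.144 nm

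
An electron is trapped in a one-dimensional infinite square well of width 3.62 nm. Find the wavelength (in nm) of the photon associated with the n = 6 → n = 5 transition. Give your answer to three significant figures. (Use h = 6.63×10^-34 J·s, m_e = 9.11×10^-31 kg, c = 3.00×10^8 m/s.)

E_1 = h²/(8m_eL²) = 4.603×10^-21 J, so ΔE = (6² − 5²)E_1 = 5.063×10^-20 J.
λ = hc/ΔE = (6.63×10^-34·3.00×10^8)/5.063×10^-20 = 3.93×10^-6 m = 3.93×10^3 nm.

λ = 3.93×10^3 nm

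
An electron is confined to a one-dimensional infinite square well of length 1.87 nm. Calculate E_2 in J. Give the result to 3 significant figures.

E_2 = 6.89×10^-20 J

For an infinite well E_n = n²h²/(8m_eL²), so E_1 = h²/(8m_eL²) = (6.626×10^-34)²/(8·9.109×10^-31·(1.87×10^-9 m)²) = 1.723×10^-20 J.
Then E_2 = 2²·E_1 = 4·1.723×10^-20 J = 6.89×10^-20 J.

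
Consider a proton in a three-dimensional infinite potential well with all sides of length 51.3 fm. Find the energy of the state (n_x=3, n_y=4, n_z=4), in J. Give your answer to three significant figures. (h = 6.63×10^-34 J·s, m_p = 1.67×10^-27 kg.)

E = 5.13×10^-13 J

For a 3D rectangular well E = (h²/8m_p)·Σ n_i²/L_i² = (6.63×10^-34)²/(8·1.67×10^-27) · [3²/(51.3 fm)² + 4²/(51.3 fm)² + 4²/(51.3 fm)²].
Evaluating gives E = 5.13×10^-13 J.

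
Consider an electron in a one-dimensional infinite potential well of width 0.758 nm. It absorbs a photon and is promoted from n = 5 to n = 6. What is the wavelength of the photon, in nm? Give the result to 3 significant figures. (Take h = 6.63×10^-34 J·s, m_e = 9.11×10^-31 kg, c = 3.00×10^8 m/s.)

E_1 = h²/(8m_eL²) = 1.050×10^-19 J, so ΔE = (6² − 5²)E_1 = 1.155×10^-18 J.
λ = hc/ΔE = (6.63×10^-34·3.00×10^8)/1.155×10^-18 = 1.72×10^-7 m = 172 nm.

λ = 172 nm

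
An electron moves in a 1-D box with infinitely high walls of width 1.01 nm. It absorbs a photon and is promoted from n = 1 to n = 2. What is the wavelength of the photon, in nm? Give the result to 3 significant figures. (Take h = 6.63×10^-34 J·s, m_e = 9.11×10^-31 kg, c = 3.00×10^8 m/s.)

λ = 1.12×10^3 nm

E_1 = h²/(8m_eL²) = 5.913×10^-20 J, so ΔE = (2² − 1²)E_1 = 1.774×10^-19 J.
λ = hc/ΔE = (6.63×10^-34·3.00×10^8)/1.774×10^-19 = 1.12×10^-6 m = 1.12×10^3 nm.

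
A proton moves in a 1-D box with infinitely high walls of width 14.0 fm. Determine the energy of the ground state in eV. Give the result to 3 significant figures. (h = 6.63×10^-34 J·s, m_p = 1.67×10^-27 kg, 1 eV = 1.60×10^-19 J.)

E_1 = 1.05×10^6 eV

For an infinite well E_n = n²h²/(8m_pL²), so E_1 = h²/(8m_pL²) = (6.63×10^-34)²/(8·1.67×10^-27·(1.40×10^-14 m)²) = 1.679×10^-13 J.
Converting, E_1 = 1.679×10^-13 J / (1.60×10^-19 J/eV) = 1.05×10^6 eV.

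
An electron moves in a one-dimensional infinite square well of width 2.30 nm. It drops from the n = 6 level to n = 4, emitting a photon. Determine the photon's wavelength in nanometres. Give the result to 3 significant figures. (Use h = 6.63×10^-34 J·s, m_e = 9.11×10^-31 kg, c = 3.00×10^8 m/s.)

λ = 872 nm

E_1 = h²/(8m_eL²) = 1.140×10^-20 J, so ΔE = (6² − 4²)E_1 = 2.280×10^-19 J.
λ = hc/ΔE = (6.63×10^-34·3.00×10^8)/2.280×10^-19 = 8.72×10^-7 m = 872 nm.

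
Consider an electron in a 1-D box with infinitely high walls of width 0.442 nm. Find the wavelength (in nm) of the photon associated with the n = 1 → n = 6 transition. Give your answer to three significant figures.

E_1 = h²/(8m_eL²) = 3.084×10^-19 J, so ΔE = (6² − 1²)E_1 = 1.079×10^-17 J.
λ = hc/ΔE = (6.626×10^-34·2.998×10^8)/1.079×10^-17 = 1.84×10^-8 m = 18.4 nm.

λ = 18.4 nm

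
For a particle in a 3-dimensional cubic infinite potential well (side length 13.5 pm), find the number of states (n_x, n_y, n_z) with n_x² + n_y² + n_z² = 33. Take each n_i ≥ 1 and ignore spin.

The level has n_x² + n_y² + n_z² = 33. The ordered positive-integer solutions are (1, 4, 4), (2, 2, 5), (2, 5, 2), (4, 1, 4), (4, 4, 1), (5, 2, 2).
That gives 6 states.

degeneracy = 6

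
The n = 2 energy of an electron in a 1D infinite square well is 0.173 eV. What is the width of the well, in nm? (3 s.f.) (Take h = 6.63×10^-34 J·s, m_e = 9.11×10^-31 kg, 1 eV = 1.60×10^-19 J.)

From E_n = n²h²/(8m_eL²), L = n·h/√(8m_eE_n).
E_2 = 0.173 eV = 2.768×10^-20 J, so L = 2·6.63×10^-34/√(8·9.11×10^-31·2.768×10^-20) = 2.95×10^-9 m = 2.95 nm.

L = 2.95 nm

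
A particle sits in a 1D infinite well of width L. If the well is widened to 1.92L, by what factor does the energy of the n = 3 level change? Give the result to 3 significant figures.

E_n ∝ 1/L², so the energy scales by 1/1.92² = 0.271.

0.271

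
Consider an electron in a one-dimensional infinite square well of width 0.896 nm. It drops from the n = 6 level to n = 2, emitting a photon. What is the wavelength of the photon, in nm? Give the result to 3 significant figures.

λ = 82.7 nm

E_1 = h²/(8m_eL²) = 7.505×10^-20 J, so ΔE = (6² − 2²)E_1 = 2.402×10^-18 J.
λ = hc/ΔE = (6.626×10^-34·2.998×10^8)/2.402×10^-18 = 8.27×10^-8 m = 82.7 nm.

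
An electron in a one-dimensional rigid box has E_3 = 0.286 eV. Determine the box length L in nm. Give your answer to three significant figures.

L = 3.44 nm

From E_n = n²h²/(8m_eL²), L = n·h/√(8m_eE_n).
E_3 = 0.286 eV = 4.582×10^-20 J, so L = 3·6.626×10^-34/√(8·9.109×10^-31·4.582×10^-20) = 3.44×10^-9 m = 3.44 nm.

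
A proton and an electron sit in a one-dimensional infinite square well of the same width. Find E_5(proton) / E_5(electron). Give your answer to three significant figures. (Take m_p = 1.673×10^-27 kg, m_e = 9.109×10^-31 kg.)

E_n ∝ 1/m at fixed n and L, so the ratio is m_e/m_p = 9.109×10^-31/1.673×10^-27 = 5.44×10^-4.

5.44×10^-4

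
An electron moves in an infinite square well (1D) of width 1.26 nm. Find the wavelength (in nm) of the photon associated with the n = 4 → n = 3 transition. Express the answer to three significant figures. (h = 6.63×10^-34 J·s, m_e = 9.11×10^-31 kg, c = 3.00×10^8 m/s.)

λ = 748 nm

E_1 = h²/(8m_eL²) = 3.799×10^-20 J, so ΔE = (4² − 3²)E_1 = 2.659×10^-19 J.
λ = hc/ΔE = (6.63×10^-34·3.00×10^8)/2.659×10^-19 = 7.48×10^-7 m = 748 nm.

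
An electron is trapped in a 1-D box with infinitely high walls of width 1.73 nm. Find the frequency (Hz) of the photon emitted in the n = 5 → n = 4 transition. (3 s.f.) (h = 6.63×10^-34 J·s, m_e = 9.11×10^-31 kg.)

f = 2.74×10^14 Hz

E_1 = h²/(8m_eL²) = 2.015×10^-20 J and ΔE = (5² − 4²)E_1 = 1.814×10^-19 J.
f = ΔE/h = 1.814×10^-19/6.63×10^-34 = 2.74×10^14 Hz.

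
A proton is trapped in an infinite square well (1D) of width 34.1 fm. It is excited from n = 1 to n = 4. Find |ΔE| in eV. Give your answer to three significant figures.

E_1 = h²/(8m_pL²) = 2.821×10^-14 J.
|ΔE| = |1² − 4²|·E_1 = 15·2.821×10^-14 J = 4.232×10^-13 J = 2.64×10^6 eV.

|ΔE| = 2.64×10^6 eV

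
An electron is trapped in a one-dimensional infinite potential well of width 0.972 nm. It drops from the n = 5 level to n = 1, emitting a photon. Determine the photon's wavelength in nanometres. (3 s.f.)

λ = 130 nm

E_1 = h²/(8m_eL²) = 6.377×10^-20 J, so ΔE = (5² − 1²)E_1 = 1.530×10^-18 J.
λ = hc/ΔE = (6.626×10^-34·2.998×10^8)/1.530×10^-18 = 1.30×10^-7 m = 130 nm.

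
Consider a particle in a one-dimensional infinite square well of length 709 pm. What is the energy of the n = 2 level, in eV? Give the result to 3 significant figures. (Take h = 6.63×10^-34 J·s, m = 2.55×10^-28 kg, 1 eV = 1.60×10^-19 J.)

For an infinite well E_n = n²h²/(8mL²), so E_1 = h²/(8mL²) = (6.63×10^-34)²/(8·2.55×10^-28·(7.09×10^-10 m)²) = 4.287×10^-22 J.
Then E_2 = 2²·E_1 = 4·4.287×10^-22 J = 1.715×10^-21 J.
Converting, E_2 = 1.715×10^-21 J / (1.60×10^-19 J/eV) = 0.0107 eV.

E_2 = 0.0107 eV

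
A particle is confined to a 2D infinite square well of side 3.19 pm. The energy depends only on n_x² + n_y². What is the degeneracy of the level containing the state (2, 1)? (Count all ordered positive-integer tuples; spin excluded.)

The level has n_x² + n_y² = 5. The ordered positive-integer solutions are (1, 2), (2, 1).
That gives 2 states.

degeneracy = 2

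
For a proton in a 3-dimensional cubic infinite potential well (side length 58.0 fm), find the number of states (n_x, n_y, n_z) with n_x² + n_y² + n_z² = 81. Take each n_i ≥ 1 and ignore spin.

degeneracy = 12

The level has n_x² + n_y² + n_z² = 81. The ordered positive-integer solutions are (1, 4, 8), (1, 8, 4), (3, 6, 6), (4, 1, 8), (4, 4, 7), (4, 7, 4), (4, 8, 1), (6, 3, 6), (6, 6, 3), (7, 4, 4), (8, 1, 4), (8, 4, 1).
That gives 12 states.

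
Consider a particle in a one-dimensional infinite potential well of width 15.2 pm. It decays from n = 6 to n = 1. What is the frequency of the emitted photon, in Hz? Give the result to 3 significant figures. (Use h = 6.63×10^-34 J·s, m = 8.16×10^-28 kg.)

f = 1.54×10^16 Hz

E_1 = h²/(8mL²) = 2.914×10^-19 J and ΔE = (6² − 1²)E_1 = 1.020×10^-17 J.
f = ΔE/h = 1.020×10^-17/6.63×10^-34 = 1.54×10^16 Hz.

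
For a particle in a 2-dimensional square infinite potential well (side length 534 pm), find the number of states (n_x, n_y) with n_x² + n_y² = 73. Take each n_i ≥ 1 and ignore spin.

degeneracy = 2

The level has n_x² + n_y² = 73. The ordered positive-integer solutions are (3, 8), (8, 3).
That gives 2 states.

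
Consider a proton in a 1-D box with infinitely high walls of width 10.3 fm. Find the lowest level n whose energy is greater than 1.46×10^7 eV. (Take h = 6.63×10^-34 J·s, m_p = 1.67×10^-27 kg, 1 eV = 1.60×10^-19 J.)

n = 3

E_1 = h²/(8m_pL²) = 3.101×10^-13 J = 1.938×10^6 eV.
Need n² > 1.46×10^7/1.938×10^6 = 7.534, i.e. n > 2.745.
The smallest integer satisfying this is n = 3.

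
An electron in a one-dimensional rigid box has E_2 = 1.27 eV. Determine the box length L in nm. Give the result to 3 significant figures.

L = 1.09 nm

From E_n = n²h²/(8m_eL²), L = n·h/√(8m_eE_n).
E_2 = 1.27 eV = 2.035×10^-19 J, so L = 2·6.626×10^-34/√(8·9.109×10^-31·2.035×10^-19) = 1.09×10^-9 m = 1.09 nm.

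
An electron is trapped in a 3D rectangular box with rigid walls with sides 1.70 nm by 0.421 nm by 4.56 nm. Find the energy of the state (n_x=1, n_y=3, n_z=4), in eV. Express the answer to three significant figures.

E = 19.5 eV

For a 3D rectangular well E = (h²/8m_e)·Σ n_i²/L_i² = (6.626×10^-34)²/(8·9.109×10^-31) · [1²/(1.70 nm)² + 3²/(0.421 nm)² + 4²/(4.56 nm)²].
Evaluating gives E = 3.126×10^-18 J = 19.5 eV.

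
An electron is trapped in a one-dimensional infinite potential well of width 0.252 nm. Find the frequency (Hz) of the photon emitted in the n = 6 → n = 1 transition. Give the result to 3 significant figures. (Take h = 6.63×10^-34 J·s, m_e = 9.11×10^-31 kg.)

E_1 = h²/(8m_eL²) = 9.498×10^-19 J and ΔE = (6² − 1²)E_1 = 3.324×10^-17 J.
f = ΔE/h = 3.324×10^-17/6.63×10^-34 = 5.01×10^16 Hz.

f = 5.01×10^16 Hz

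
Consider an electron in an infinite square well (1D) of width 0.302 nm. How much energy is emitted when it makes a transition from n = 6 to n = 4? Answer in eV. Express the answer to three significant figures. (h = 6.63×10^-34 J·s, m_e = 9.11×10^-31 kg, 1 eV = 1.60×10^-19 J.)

|ΔE| = 82.7 eV

E_1 = h²/(8m_eL²) = 6.613×10^-19 J.
|ΔE| = |6² − 4²|·E_1 = 20·6.613×10^-19 J = 1.323×10^-17 J = 82.7 eV.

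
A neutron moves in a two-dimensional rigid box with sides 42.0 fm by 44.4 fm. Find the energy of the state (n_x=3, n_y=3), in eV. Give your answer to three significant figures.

E = 1.98×10^6 eV

For a 2D rectangular well E = (h²/8m_n)·Σ n_i²/L_i² = (6.626×10^-34)²/(8·1.675×10^-27) · [3²/(42.0 fm)² + 3²/(44.4 fm)²].
Evaluating gives E = 3.167×10^-13 J = 1.98×10^6 eV.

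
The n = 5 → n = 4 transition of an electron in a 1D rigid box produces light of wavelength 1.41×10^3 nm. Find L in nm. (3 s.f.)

L = 1.96 nm

The photon carries ΔE = hc/λ = 6.626×10^-34·2.998×10^8/1.41×10^-6 m = 1.409×10^-19 J.
Since ΔE = (5² − 4²)E_1, E_1 = 1.566×10^-20 J, and L = h/√(8m_eE_1) = 1.96×10^-9 m = 1.96 nm.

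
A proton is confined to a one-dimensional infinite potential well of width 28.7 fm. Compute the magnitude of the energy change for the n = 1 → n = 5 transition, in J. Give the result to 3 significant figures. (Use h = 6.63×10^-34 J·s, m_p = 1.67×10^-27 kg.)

|ΔE| = 9.59×10^-13 J

E_1 = h²/(8m_pL²) = 3.994×10^-14 J.
|ΔE| = |1² − 5²|·E_1 = 24·3.994×10^-14 J = 9.59×10^-13 J.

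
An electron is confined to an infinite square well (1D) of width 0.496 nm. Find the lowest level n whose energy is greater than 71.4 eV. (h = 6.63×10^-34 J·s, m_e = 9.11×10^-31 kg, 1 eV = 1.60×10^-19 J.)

E_1 = h²/(8m_eL²) = 2.452×10^-19 J = 1.533 eV.
Need n² > 71.4/1.533 = 46.58, i.e. n > 6.825.
The smallest integer satisfying this is n = 7.

n = 7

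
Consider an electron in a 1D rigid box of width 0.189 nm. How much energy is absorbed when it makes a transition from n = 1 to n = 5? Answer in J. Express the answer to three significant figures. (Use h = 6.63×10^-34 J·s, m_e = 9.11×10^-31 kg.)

E_1 = h²/(8m_eL²) = 1.688×10^-18 J.
|ΔE| = |1² − 5²|·E_1 = 24·1.688×10^-18 J = 4.05×10^-17 J.

|ΔE| = 4.05×10^-17 J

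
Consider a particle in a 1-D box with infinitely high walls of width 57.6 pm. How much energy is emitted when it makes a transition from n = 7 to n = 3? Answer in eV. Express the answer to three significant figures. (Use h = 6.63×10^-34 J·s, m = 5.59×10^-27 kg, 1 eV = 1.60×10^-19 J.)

E_1 = h²/(8mL²) = 2.963×10^-21 J.
|ΔE| = |7² − 3²|·E_1 = 40·2.963×10^-21 J = 1.185×10^-19 J = 0.741 eV.

|ΔE| = 0.741 eV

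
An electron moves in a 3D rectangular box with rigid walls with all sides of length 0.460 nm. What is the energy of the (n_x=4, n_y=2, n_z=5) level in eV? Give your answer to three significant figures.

E = 80.0 eV

For a 3D rectangular well E = (h²/8m_e)·Σ n_i²/L_i² = (6.626×10^-34)²/(8·9.109×10^-31) · [4²/(0.460 nm)² + 2²/(0.460 nm)² + 5²/(0.460 nm)²].
Evaluating gives E = 1.281×10^-17 J = 80.0 eV.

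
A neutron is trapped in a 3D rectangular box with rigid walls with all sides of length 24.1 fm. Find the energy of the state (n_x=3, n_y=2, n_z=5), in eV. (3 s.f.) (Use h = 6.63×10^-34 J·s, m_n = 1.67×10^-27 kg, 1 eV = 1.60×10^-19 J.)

For a 3D rectangular well E = (h²/8m_n)·Σ n_i²/L_i² = (6.63×10^-34)²/(8·1.67×10^-27) · [3²/(24.1 fm)² + 2²/(24.1 fm)² + 5²/(24.1 fm)²].
Evaluating gives E = 2.153×10^-12 J = 1.35×10^7 eV.

E = 1.35×10^7 eV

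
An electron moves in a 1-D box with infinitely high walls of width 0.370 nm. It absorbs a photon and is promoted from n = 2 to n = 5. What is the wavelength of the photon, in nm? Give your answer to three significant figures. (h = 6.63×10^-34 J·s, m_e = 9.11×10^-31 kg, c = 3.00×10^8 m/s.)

λ = 21.5 nm

E_1 = h²/(8m_eL²) = 4.406×10^-19 J, so ΔE = (5² − 2²)E_1 = 9.253×10^-18 J.
λ = hc/ΔE = (6.63×10^-34·3.00×10^8)/9.253×10^-18 = 2.15×10^-8 m = 21.5 nm.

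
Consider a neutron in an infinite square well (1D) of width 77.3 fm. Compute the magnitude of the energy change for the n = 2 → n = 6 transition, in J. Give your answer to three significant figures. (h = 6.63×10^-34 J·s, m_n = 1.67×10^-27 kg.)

|ΔE| = 1.76×10^-13 J

E_1 = h²/(8m_nL²) = 5.506×10^-15 J.
|ΔE| = |2² − 6²|·E_1 = 32·5.506×10^-15 J = 1.76×10^-13 J.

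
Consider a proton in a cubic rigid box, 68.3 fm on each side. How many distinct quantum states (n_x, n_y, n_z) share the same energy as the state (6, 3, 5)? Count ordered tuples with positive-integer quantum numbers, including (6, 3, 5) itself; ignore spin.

The level has n_x² + n_y² + n_z² = 70. The ordered positive-integer solutions are (3, 5, 6), (3, 6, 5), (5, 3, 6), (5, 6, 3), (6, 3, 5), (6, 5, 3).
That gives 6 states.

degeneracy = 6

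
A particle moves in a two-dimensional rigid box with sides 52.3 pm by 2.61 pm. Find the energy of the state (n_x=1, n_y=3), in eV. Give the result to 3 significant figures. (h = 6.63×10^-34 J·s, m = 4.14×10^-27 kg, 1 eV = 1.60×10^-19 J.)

E = 110 eV

For a 2D rectangular well E = (h²/8m)·Σ n_i²/L_i² = (6.63×10^-34)²/(8·4.14×10^-27) · [1²/(52.3 pm)² + 3²/(2.61 pm)²].
Evaluating gives E = 1.754×10^-17 J = 110 eV.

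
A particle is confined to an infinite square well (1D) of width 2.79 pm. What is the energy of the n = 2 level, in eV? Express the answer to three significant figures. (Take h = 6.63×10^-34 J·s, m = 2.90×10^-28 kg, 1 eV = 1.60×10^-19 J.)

E_2 = 609 eV

For an infinite well E_n = n²h²/(8mL²), so E_1 = h²/(8mL²) = (6.63×10^-34)²/(8·2.90×10^-28·(2.79×10^-12 m)²) = 2.434×10^-17 J.
Then E_2 = 2²·E_1 = 4·2.434×10^-17 J = 9.736×10^-17 J.
Converting, E_2 = 9.736×10^-17 J / (1.60×10^-19 J/eV) = 609 eV.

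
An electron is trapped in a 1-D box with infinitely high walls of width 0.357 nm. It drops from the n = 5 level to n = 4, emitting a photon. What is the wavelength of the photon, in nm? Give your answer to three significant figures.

E_1 = h²/(8m_eL²) = 4.727×10^-19 J, so ΔE = (5² − 4²)E_1 = 4.254×10^-18 J.
λ = hc/ΔE = (6.626×10^-34·2.998×10^8)/4.254×10^-18 = 4.67×10^-8 m = 46.7 nm.

λ = 46.7 nm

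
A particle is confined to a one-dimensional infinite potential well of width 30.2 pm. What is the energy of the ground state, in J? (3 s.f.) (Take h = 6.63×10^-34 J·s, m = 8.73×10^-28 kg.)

For an infinite well E_n = n²h²/(8mL²), so E_1 = h²/(8mL²) = (6.63×10^-34)²/(8·8.73×10^-28·(3.02×10^-11 m)²) = 6.901×10^-20 J.

E_1 = 6.90×10^-20 J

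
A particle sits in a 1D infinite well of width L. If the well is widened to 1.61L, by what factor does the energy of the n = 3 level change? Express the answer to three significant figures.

E_n ∝ 1/L², so the energy scales by 1/1.61² = 0.386.

0.386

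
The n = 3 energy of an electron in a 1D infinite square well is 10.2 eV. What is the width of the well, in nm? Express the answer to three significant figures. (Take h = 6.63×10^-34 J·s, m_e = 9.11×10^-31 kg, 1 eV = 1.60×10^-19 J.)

L = 0.577 nm

From E_n = n²h²/(8m_eL²), L = n·h/√(8m_eE_n).
E_3 = 10.2 eV = 1.632×10^-18 J, so L = 3·6.63×10^-34/√(8·9.11×10^-31·1.632×10^-18) = 5.77×10^-10 m = 0.577 nm.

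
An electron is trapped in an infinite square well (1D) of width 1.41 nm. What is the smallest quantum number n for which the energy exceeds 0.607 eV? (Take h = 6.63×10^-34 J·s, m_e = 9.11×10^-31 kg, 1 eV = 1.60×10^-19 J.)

n = 2

E_1 = h²/(8m_eL²) = 3.034×10^-20 J = 0.1896 eV.
Need n² > 0.607/0.1896 = 3.201, i.e. n > 1.789.
The smallest integer satisfying this is n = 2.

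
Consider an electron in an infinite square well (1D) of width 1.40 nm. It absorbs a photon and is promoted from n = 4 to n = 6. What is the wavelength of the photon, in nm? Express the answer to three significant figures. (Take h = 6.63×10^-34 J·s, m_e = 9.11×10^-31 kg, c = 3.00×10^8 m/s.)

λ = 323 nm

E_1 = h²/(8m_eL²) = 3.077×10^-20 J, so ΔE = (6² − 4²)E_1 = 6.154×10^-19 J.
λ = hc/ΔE = (6.63×10^-34·3.00×10^8)/6.154×10^-19 = 3.23×10^-7 m = 323 nm.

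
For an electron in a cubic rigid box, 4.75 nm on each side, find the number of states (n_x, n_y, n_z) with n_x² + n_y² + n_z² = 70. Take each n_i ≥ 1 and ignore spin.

The level has n_x² + n_y² + n_z² = 70. The ordered positive-integer solutions are (3, 5, 6), (3, 6, 5), (5, 3, 6), (5, 6, 3), (6, 3, 5), (6, 5, 3).
That gives 6 states.

degeneracy = 6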